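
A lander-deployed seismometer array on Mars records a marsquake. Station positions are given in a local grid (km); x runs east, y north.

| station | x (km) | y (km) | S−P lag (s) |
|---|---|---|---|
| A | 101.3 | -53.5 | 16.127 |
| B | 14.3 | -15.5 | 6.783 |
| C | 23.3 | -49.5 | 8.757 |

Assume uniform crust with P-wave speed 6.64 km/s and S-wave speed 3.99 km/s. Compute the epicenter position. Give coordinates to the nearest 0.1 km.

Distance from S−P lag: d = Δt · v_P v_S / (v_P − v_S) = Δt · (6.64·3.99)/(6.64−3.99) ≈ 9.9976·Δt.
So d_A = 161.23, d_B = 67.81, d_C = 87.55 km.
Circle about each station: (x − 101.3)² + (y + 53.5)² = 161.23²; (x − 14.3)² + (y + 15.5)² = 67.81²; (x − 23.3)² + (y + 49.5)² = 87.55².
Subtracting pairs of circle equations eliminates x²+y² and gives linear equations (the radical axes):
-174.0 x + 76.0 y = 8717.72
-156.0 x + 8.0 y = 8199.31
Solving the 2×2 system: x ≈ -52.9, y ≈ -6.4 km.
Check against A (with the unrounded x, y): √((x − 101.3)²+(y + 53.5)²) = 161.23 ≈ 161.23 km. ✓

(-52.9, -6.4)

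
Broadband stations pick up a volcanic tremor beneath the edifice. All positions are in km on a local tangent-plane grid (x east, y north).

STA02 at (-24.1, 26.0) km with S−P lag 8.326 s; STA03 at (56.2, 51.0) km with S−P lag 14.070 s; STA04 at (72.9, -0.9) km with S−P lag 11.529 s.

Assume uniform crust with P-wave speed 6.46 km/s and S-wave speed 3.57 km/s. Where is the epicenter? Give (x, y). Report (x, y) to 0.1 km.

x ≈ -10.8 km, y ≈ -39.1 km

Distance from S−P lag: d = Δt · v_P v_S / (v_P − v_S) = Δt · (6.46·3.57)/(6.46−3.57) ≈ 7.9800·Δt.
So d_STA02 = 66.44, d_STA03 = 112.28, d_STA04 = 92.00 km.
Circle about each station: (x + 24.1)² + (y − 26.0)² = 66.44²; (x − 56.2)² + (y − 51.0)² = 112.28²; (x − 72.9)² + (y + 0.9)² = 92.00².
Subtracting the STA02 equation from the STA03 and STA04 equations removes the quadratic terms:
160.6 x + 50.0 y = -3689.89
194.0 x − 53.8 y = 8.68
Solving the 2×2 system: x ≈ -10.8, y ≈ -39.1 km.
Check against STA02 (with the unrounded x, y): √((x + 24.1)²+(y − 26.0)²) = 66.45 ≈ 66.44 km. ✓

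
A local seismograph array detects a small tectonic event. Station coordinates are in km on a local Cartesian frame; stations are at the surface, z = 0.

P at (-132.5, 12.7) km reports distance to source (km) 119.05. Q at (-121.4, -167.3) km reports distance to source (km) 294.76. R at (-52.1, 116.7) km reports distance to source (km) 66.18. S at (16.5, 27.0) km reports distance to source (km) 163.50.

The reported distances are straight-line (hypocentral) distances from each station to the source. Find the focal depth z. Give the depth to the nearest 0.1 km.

depth ≈ 30.2 km

Each station gives a sphere (x−x_i)² + (y−y_i)² + z² = d_i² (stations at z=0).
Subtracting the P sphere from Q and R: z² cancels, leaving linear equations in x and y:
22.2 x − 360.0 y = -47700.85
160.8 x + 208.0 y = 8408.87
Solving: x ≈ -110.303, y ≈ 125.700 km (keep extra digits for the depth step; rounded: -110.3, 125.7).
Then from the P sphere: z² = 119.05² − (x + 132.5)² − (y − 12.7)² with x = -110.303, y = 125.700, so z ≈ 30.186 ≈ 30.2 km.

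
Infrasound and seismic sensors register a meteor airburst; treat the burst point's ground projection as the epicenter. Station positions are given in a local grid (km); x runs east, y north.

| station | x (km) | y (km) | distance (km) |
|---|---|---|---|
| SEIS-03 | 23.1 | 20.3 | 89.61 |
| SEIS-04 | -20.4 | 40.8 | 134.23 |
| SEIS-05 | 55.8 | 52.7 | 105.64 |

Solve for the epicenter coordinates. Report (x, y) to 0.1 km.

x ≈ 77.9 km, y ≈ -50.6 km

Circle about each station: (x − 23.1)² + (y − 20.3)² = 89.61²; (x + 20.4)² + (y − 40.8)² = 134.23²; (x − 55.8)² + (y − 52.7)² = 105.64².
Subtracting the SEIS-03 equation from the SEIS-04 and SEIS-05 equations removes the quadratic terms:
-87.0 x + 41.0 y = -8852.64
65.4 x + 64.8 y = 1815.37
Solving the 2×2 system: x ≈ 77.9, y ≈ -50.6 km.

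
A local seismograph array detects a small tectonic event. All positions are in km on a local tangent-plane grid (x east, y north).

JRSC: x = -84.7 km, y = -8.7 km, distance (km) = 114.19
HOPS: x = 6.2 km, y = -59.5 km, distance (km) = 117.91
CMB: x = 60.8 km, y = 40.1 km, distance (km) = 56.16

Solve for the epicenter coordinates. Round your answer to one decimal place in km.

7.7 km east, 58.4 km north

Circle about each station: (x + 84.7)² + (y + 8.7)² = 114.19²; (x − 6.2)² + (y + 59.5)² = 117.91²; (x − 60.8)² + (y − 40.1)² = 56.16².
Subtracting the JRSC equation from the HOPS and CMB equations removes the quadratic terms:
181.8 x − 101.6 y = -4534.50
291.0 x + 97.6 y = 7940.28
Solving the 2×2 system: x ≈ 7.7, y ≈ 58.4 km.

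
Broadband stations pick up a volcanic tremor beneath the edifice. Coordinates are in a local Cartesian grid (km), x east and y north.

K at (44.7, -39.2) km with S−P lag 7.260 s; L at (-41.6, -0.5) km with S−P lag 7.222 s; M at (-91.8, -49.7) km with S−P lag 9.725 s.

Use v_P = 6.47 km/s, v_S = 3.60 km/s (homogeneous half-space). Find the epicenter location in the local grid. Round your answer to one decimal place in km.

x ≈ -12.9 km, y ≈ -51.6 km

Distance from S−P lag: d = Δt · v_P v_S / (v_P − v_S) = Δt · (6.47·3.60)/(6.47−3.60) ≈ 8.1157·Δt.
So d_K = 58.92, d_L = 58.61, d_M = 78.92 km.
Circle about each station: (x − 44.7)² + (y + 39.2)² = 58.92²; (x + 41.6)² + (y + 0.5)² = 58.61²; (x + 91.8)² + (y + 49.7)² = 78.92².
Subtracting the K equation from the L and M equations removes the quadratic terms:
-172.6 x + 77.4 y = -1767.49
-273.0 x − 21.0 y = 4605.80
Solving the 2×2 system: x ≈ -12.9, y ≈ -51.6 km.
Check against K (with the unrounded x, y): √((x − 44.7)²+(y + 39.2)²) = 58.92 ≈ 58.92 km. ✓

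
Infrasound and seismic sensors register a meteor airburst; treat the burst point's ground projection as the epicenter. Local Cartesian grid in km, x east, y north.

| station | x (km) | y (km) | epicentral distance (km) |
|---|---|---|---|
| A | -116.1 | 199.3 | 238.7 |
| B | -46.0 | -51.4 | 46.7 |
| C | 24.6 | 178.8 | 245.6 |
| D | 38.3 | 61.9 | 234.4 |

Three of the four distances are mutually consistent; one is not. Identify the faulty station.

Solve using three stations at a time. Using A, B, C (subtract circle equations pairwise → linear system) gives (x, y) ≈ (-90.7, -38.0).
Distances from that point to each station vs reported:
  A: calculated 238.7 vs reported 238.7 → residual 0.0 km
  B: calculated 46.7 vs reported 46.7 → residual 0.0 km
  C: calculated 245.6 vs reported 245.6 → residual 0.0 km
  D: calculated 163.2 vs reported 234.4 → residual 71.2 km
A, B, C are mutually consistent (residuals ≈ 0); D is off by 71.2 km.

D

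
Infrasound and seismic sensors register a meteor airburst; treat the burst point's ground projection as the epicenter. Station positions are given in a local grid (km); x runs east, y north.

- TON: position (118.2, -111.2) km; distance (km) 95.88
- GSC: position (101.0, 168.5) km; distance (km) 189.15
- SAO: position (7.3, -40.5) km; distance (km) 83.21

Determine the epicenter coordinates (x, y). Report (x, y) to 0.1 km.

x ≈ 88.0 km, y ≈ -20.2 km

Circle about each station: (x − 118.2)² + (y + 111.2)² = 95.88²; (x − 101.0)² + (y − 168.5)² = 189.15²; (x − 7.3)² + (y + 40.5)² = 83.21².
Subtracting the TON equation from the GSC and SAO equations removes the quadratic terms:
-34.4 x + 559.4 y = -14328.18
-221.8 x + 141.4 y = -22374.07
Solving the 2×2 system: x ≈ 88.0, y ≈ -20.2 km.
Check against TON (with the unrounded x, y): √((x − 118.2)²+(y + 111.2)²) = 95.88 ≈ 95.88 km. ✓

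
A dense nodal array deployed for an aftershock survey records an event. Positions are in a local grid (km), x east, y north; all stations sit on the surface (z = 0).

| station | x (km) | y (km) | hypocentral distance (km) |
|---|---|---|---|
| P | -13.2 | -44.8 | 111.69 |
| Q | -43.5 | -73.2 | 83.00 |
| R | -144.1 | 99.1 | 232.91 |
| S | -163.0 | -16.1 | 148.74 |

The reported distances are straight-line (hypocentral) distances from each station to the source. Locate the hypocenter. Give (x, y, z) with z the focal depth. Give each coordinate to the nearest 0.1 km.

Each station gives a sphere (x−x_i)² + (y−y_i)² + z² = d_i² (stations at z=0).
Subtracting the P sphere from Q and R: z² cancels, leaving linear equations in x and y:
-60.6 x − 56.8 y = 10654.87
-261.8 x + 287.8 y = -13368.07
Solving: x ≈ -71.405, y ≈ -111.403 km (keep extra digits for the depth step; rounded: -71.4, -111.4).
Then from the P sphere: z² = 111.69² − (x + 13.2)² − (y + 44.8)² with x = -71.405, y = -111.403, so z ≈ 68.197 ≈ 68.2 km.

x ≈ -71.4 km, y ≈ -111.4 km, depth ≈ 68.2 km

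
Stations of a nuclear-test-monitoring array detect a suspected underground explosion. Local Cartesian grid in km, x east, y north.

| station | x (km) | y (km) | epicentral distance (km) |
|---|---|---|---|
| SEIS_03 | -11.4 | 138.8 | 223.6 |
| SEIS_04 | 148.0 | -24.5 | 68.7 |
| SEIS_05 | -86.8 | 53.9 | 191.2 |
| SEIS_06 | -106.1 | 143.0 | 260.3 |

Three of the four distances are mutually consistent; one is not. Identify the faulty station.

SEIS_03

Solve using three stations at a time. Using SEIS_04, SEIS_05, SEIS_06 (subtract circle equations pairwise → linear system) gives (x, y) ≈ (80.7, -38.3).
Distances from that point to each station vs reported:
  SEIS_03: calculated 199.6 vs reported 223.6 → residual 24.0 km
  SEIS_04: calculated 68.7 vs reported 68.7 → residual 0.0 km
  SEIS_05: calculated 191.2 vs reported 191.2 → residual 0.0 km
  SEIS_06: calculated 260.3 vs reported 260.3 → residual 0.0 km
SEIS_04, SEIS_05, SEIS_06 are mutually consistent (residuals ≈ 0); SEIS_03 is off by 24.0 km.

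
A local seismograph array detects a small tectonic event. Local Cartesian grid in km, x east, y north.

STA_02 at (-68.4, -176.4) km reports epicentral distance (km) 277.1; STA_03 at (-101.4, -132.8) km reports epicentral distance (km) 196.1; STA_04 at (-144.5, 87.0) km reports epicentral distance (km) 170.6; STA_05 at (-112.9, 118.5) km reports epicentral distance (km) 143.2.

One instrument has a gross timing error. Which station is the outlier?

STA_03

Solve using three stations at a time. Using STA_02, STA_04, STA_05 (subtract circle equations pairwise → linear system) gives (x, y) ≈ (26.0, 84.1).
Distances from that point to each station vs reported:
  STA_02: calculated 277.0 vs reported 277.1 → residual 0.1 km
  STA_03: calculated 251.5 vs reported 196.1 → residual 55.4 km
  STA_04: calculated 170.5 vs reported 170.6 → residual 0.1 km
  STA_05: calculated 143.1 vs reported 143.2 → residual 0.1 km
STA_02, STA_04, STA_05 are mutually consistent (residuals ≈ 0); STA_03 is off by 55.4 km.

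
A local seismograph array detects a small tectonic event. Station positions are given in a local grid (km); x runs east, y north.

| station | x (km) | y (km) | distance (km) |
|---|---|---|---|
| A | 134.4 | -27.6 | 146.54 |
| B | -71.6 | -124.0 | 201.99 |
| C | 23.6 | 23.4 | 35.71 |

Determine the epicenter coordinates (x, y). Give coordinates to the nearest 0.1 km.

15.6 km east, 58.2 km north

Circle about each station: (x − 134.4)² + (y + 27.6)² = 146.54²; (x + 71.6)² + (y + 124.0)² = 201.99²; (x − 23.6)² + (y − 23.4)² = 35.71².
Subtracting pairs of circle equations eliminates x²+y² and gives linear equations (the radical axes):
-412.0 x − 192.8 y = -17648.55
-221.6 x + 102.0 y = 2478.17
Solving the 2×2 system: x ≈ 15.6, y ≈ 58.2 km.
Check against A (with the unrounded x, y): √((x − 134.4)²+(y + 27.6)²) = 146.54 ≈ 146.54 km. ✓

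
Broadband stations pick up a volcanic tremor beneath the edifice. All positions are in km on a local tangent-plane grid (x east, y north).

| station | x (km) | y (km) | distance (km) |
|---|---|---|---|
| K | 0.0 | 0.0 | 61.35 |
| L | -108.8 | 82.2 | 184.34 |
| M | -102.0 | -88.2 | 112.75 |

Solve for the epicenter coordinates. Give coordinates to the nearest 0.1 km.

x ≈ 7.4 km, y ≈ -60.9 km

Circle about each station: x² + y² = 61.35²; (x + 108.8)² + (y − 82.2)² = 184.34²; (x + 102.0)² + (y + 88.2)² = 112.75².
Subtracting the K equation from the L and M equations removes the quadratic terms:
-217.6 x + 164.4 y = -11623.13
-204.0 x − 176.4 y = 9234.50
Solving the 2×2 system: x ≈ 7.4, y ≈ -60.9 km.
Check against K (with the unrounded x, y): √(x²+y²) = 61.35 ≈ 61.35 km. ✓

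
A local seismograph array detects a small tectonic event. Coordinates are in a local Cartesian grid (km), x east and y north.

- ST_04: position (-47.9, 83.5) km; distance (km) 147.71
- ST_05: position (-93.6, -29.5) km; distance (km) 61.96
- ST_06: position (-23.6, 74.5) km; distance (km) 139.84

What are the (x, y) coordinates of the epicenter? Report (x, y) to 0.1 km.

(-42.2, -64.1)

Circle about each station: (x + 47.9)² + (y − 83.5)² = 147.71²; (x + 93.6)² + (y + 29.5)² = 61.96²; (x + 23.6)² + (y − 74.5)² = 139.84².
Subtracting the ST_04 equation from the ST_05 and ST_06 equations removes the quadratic terms:
-91.4 x − 226.0 y = 18343.75
48.6 x − 18.0 y = -896.43
Solving the 2×2 system: x ≈ -42.2, y ≈ -64.1 km.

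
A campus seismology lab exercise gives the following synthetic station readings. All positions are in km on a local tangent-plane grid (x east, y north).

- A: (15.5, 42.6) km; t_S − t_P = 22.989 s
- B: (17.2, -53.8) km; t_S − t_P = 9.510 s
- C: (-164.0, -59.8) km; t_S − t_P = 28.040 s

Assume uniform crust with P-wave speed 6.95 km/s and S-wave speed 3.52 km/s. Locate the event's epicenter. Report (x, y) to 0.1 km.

26.4 km east, -121.0 km north

Distance from S−P lag: d = Δt · v_P v_S / (v_P − v_S) = Δt · (6.95·3.52)/(6.95−3.52) ≈ 7.1324·Δt.
So d_A = 163.97, d_B = 67.83, d_C = 199.99 km.
Circle about each station: (x − 15.5)² + (y − 42.6)² = 163.97²; (x − 17.2)² + (y + 53.8)² = 67.83²; (x + 164.0)² + (y + 59.8)² = 199.99².
Subtracting the A equation from the B and C equations removes the quadratic terms:
3.4 x − 192.8 y = 23420.52
-359.0 x − 204.8 y = 15307.19
Solving the 2×2 system: x ≈ 26.4, y ≈ -121.0 km.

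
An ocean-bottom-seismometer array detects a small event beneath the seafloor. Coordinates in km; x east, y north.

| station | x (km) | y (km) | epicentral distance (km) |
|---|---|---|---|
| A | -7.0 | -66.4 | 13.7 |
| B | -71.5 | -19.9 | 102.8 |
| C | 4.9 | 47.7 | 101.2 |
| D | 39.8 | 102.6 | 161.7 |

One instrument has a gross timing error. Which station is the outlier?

B

Solve using three stations at a time. Using A, C, D (subtract circle equations pairwise → linear system) gives (x, y) ≈ (-3.7, -53.1).
Distances from that point to each station vs reported:
  A: calculated 13.7 vs reported 13.7 → residual 0.0 km
  B: calculated 75.5 vs reported 102.8 → residual 27.3 km
  C: calculated 101.2 vs reported 101.2 → residual 0.0 km
  D: calculated 161.7 vs reported 161.7 → residual 0.0 km
A, C, D are mutually consistent (residuals ≈ 0); B is off by 27.3 km.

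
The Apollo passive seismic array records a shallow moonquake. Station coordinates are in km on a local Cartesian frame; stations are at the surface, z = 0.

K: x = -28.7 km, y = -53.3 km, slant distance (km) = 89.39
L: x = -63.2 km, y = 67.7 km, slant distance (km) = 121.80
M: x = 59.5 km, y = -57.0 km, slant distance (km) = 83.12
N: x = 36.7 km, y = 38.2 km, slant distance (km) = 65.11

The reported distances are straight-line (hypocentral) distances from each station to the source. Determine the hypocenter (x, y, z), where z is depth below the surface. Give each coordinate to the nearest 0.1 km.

(23.8, -1.2, 50.2)

Each station gives a sphere (x−x_i)² + (y−y_i)² + z² = d_i² (stations at z=0).
Subtracting the K sphere from L and M: z² cancels, leaving linear equations in x and y:
-69.0 x + 242.0 y = -1931.72
176.4 x − 7.4 y = 4206.31
Solving: x ≈ 23.795, y ≈ -1.198 km (keep extra digits for the depth step; rounded: 23.8, -1.2).
Then from the K sphere: z² = 89.39² − (x + 28.7)² − (y + 53.3)² with x = 23.795, y = -1.198, so z ≈ 50.202 ≈ 50.2 km.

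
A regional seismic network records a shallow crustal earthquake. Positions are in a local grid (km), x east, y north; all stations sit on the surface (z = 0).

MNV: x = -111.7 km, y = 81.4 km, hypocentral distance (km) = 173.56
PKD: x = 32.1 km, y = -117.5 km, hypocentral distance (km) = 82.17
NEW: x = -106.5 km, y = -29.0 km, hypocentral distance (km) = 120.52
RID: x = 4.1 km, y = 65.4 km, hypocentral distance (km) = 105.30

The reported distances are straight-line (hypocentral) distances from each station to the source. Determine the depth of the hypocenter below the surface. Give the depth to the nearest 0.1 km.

Each station gives a sphere (x−x_i)² + (y−y_i)² + z² = d_i² (stations at z=0).
Subtracting the MNV sphere from PKD and NEW: z² cancels, leaving linear equations in x and y:
287.6 x − 397.8 y = 19104.97
10.4 x − 220.8 y = 8678.40
Solving: x ≈ 12.905, y ≈ -38.697 km (keep extra digits for the depth step; rounded: 12.9, -38.7).
Then from the MNV sphere: z² = 173.56² − (x + 111.7)² − (y − 81.4)² with x = 12.905, y = -38.697, so z ≈ 13.167 ≈ 13.2 km.

depth ≈ 13.2 km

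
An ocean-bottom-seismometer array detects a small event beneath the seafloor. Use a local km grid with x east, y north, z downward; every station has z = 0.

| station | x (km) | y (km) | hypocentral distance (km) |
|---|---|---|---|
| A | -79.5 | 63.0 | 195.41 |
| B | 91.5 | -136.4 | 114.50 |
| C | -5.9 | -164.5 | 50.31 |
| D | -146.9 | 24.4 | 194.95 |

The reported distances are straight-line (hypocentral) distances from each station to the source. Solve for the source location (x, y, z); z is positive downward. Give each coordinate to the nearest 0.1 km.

Each station gives a sphere (x−x_i)² + (y−y_i)² + z² = d_i² (stations at z=0).
Subtracting the A sphere from B and C: z² cancels, leaving linear equations in x and y:
342.0 x − 398.8 y = 41762.78
147.2 x − 455.0 y = 52459.78
Solving: x ≈ -19.802, y ≈ -121.702 km (keep extra digits for the depth step; rounded: -19.8, -121.7).
Then from the A sphere: z² = 195.41² − (x + 79.5)² − (y − 63.0)² with x = -19.802, y = -121.702, so z ≈ 22.503 ≈ 22.5 km.
Check against D (with the unrounded solution): distance 194.95 ≈ 194.95 km. ✓

(-19.8, -121.7, 22.5)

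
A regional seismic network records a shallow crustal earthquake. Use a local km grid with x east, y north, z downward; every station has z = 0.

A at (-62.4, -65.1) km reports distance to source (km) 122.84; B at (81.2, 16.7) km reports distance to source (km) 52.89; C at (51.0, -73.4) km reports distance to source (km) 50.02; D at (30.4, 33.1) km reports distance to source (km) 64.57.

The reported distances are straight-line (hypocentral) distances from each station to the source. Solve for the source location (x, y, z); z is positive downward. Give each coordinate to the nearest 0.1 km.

x ≈ 53.0 km, y ≈ -25.6 km, depth ≈ 14.6 km

Each station gives a sphere (x−x_i)² + (y−y_i)² + z² = d_i² (stations at z=0).
Subtracting the A sphere from B and C: z² cancels, leaving linear equations in x and y:
287.2 x + 163.6 y = 11032.87
226.8 x − 16.6 y = 12444.46
Solving: x ≈ 52.996, y ≈ -25.597 km (keep extra digits for the depth step; rounded: 53.0, -25.6).
Then from the A sphere: z² = 122.84² − (x + 62.4)² − (y + 65.1)² with x = 52.996, y = -25.597, so z ≈ 14.593 ≈ 14.6 km.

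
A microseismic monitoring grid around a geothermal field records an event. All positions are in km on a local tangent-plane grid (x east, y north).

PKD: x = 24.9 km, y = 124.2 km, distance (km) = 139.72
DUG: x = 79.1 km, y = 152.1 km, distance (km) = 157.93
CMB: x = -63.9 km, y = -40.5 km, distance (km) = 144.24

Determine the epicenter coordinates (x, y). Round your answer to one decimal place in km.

(76.1, -5.8)

Circle about each station: (x − 24.9)² + (y − 124.2)² = 139.72²; (x − 79.1)² + (y − 152.1)² = 157.93²; (x + 63.9)² + (y + 40.5)² = 144.24².
Subtracting the PKD equation from the DUG and CMB equations removes the quadratic terms:
108.4 x + 55.8 y = 7925.36
-177.6 x − 329.4 y = -11605.69
Solving the 2×2 system: x ≈ 76.1, y ≈ -5.8 km.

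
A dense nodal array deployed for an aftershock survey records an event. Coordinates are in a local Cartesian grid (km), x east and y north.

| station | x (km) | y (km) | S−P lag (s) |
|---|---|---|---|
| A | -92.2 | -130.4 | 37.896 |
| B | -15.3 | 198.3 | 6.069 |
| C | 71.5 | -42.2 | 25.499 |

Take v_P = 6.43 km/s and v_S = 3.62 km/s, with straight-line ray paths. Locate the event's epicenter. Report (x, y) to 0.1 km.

Distance from S−P lag: d = Δt · v_P v_S / (v_P − v_S) = Δt · (6.43·3.62)/(6.43−3.62) ≈ 8.2835·Δt.
So d_A = 313.91, d_B = 50.27, d_C = 211.22 km.
Circle about each station: (x + 92.2)² + (y + 130.4)² = 313.91²; (x + 15.3)² + (y − 198.3)² = 50.27²; (x − 71.5)² + (y + 42.2)² = 211.22².
Subtracting the A equation from the B and C equations removes the quadratic terms:
153.8 x + 657.4 y = 110064.40
327.4 x + 176.4 y = 35313.69
Solving the 2×2 system: x ≈ 20.2, y ≈ 162.7 km.

(20.2, 162.7)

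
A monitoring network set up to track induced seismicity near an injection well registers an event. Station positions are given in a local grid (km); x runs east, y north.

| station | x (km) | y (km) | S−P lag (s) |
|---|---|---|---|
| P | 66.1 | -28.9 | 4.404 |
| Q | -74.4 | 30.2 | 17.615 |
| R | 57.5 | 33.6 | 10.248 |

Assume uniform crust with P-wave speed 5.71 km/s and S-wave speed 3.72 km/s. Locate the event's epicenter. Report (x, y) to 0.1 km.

82.9 km east, -72.8 km north

Distance from S−P lag: d = Δt · v_P v_S / (v_P − v_S) = Δt · (5.71·3.72)/(5.71−3.72) ≈ 10.6740·Δt.
So d_P = 47.01, d_Q = 188.02, d_R = 109.39 km.
Circle about each station: (x − 66.1)² + (y + 28.9)² = 47.01²; (x + 74.4)² + (y − 30.2)² = 188.02²; (x − 57.5)² + (y − 33.6)² = 109.39².
Subtracting the P equation from the Q and R equations removes the quadratic terms:
-281.0 x + 118.2 y = -31898.60
-17.2 x + 125.0 y = -10525.44
Solving the 2×2 system: x ≈ 82.9, y ≈ -72.8 km.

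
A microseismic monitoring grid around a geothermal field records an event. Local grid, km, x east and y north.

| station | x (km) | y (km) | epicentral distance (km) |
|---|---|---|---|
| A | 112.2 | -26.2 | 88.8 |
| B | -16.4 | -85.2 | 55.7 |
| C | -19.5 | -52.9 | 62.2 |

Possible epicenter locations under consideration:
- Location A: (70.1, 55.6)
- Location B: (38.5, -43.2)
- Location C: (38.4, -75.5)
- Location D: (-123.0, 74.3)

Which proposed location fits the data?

For each candidate, compare |candidate − station| to the reported distance:
Location A: residuals A 3.2, B 109.5, C 78.5 → max 109.5 km
Location B: residuals A 13.2, B 13.4, C 3.4 → max 13.4 km
Location C: residuals A 0.0, B 0.0, C 0.0 → max 0.0 km
Location D: residuals A 167.0, B 136.1, C 101.8 → max 167.0 km
Only Location C has all residuals ≈ 0.

Location C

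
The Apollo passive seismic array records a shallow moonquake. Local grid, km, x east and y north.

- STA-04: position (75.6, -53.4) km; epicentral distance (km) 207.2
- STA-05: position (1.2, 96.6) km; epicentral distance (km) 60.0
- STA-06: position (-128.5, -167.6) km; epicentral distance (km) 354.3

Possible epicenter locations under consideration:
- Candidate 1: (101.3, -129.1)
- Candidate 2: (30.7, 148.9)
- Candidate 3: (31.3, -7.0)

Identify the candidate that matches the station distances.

Candidate 2

For each candidate, compare |candidate − station| to the reported distance:
Candidate 1: residuals STA-04 127.3, STA-05 186.9, STA-06 121.3 → max 186.9 km
Candidate 2: residuals STA-04 0.0, STA-05 0.0, STA-06 0.0 → max 0.0 km
Candidate 3: residuals STA-04 143.0, STA-05 47.9, STA-06 127.7 → max 143.0 km
Only Candidate 2 has all residuals ≈ 0.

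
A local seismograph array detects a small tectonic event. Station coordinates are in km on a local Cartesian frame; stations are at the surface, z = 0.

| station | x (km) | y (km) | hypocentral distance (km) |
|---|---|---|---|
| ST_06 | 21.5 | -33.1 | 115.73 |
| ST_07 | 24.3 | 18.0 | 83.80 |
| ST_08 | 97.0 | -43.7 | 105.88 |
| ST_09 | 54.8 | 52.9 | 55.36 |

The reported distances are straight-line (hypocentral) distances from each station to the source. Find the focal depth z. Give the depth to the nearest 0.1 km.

Each station gives a sphere (x−x_i)² + (y−y_i)² + z² = d_i² (stations at z=0).
Subtracting the ST_06 sphere from ST_07 and ST_08: z² cancels, leaving linear equations in x and y:
5.6 x + 102.2 y = 5727.62
151.0 x − 21.2 y = 11943.69
Solving: x ≈ 86.302, y ≈ 51.314 km (keep extra digits for the depth step; rounded: 86.3, 51.3).
Then from the ST_06 sphere: z² = 115.73² − (x − 21.5)² − (y + 33.1)² with x = 86.302, y = 51.314, so z ≈ 45.480 ≈ 45.5 km.

45.5 km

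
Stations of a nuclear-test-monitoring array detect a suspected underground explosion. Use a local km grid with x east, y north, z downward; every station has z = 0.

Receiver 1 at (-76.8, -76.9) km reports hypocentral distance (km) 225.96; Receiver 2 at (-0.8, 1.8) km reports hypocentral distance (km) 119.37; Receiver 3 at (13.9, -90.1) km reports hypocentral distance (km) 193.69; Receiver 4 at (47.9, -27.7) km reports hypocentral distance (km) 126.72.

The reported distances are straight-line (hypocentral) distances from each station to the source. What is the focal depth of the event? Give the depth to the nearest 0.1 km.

Each station gives a sphere (x−x_i)² + (y−y_i)² + z² = d_i² (stations at z=0).
Subtracting the Receiver 1 sphere from Receiver 2 and Receiver 3: z² cancels, leaving linear equations in x and y:
152.0 x + 157.4 y = 25000.75
181.4 x − 26.4 y = 10041.48
Solving: x ≈ 68.802, y ≈ 92.394 km (keep extra digits for the depth step; rounded: 68.8, 92.4).
Then from the Receiver 1 sphere: z² = 225.96² − (x + 76.8)² − (y + 76.9)² with x = 68.802, y = 92.394, so z ≈ 34.605 ≈ 34.6 km.
Check against Receiver 4 (with the unrounded solution): distance 126.72 ≈ 126.72 km. ✓

depth ≈ 34.6 km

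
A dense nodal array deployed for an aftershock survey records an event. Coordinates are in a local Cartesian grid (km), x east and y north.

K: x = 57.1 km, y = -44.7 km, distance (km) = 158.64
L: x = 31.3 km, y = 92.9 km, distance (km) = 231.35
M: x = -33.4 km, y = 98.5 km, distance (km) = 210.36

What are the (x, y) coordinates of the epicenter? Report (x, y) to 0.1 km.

Circle about each station: (x − 57.1)² + (y + 44.7)² = 158.64²; (x − 31.3)² + (y − 92.9)² = 231.35²; (x + 33.4)² + (y − 98.5)² = 210.36².
Subtracting the K equation from the L and M equations removes the quadratic terms:
-51.6 x + 275.2 y = -24004.57
-181.0 x + 286.4 y = -13525.37
Solving the 2×2 system: x ≈ -90.0, y ≈ -104.1 km.

x ≈ -90.0 km, y ≈ -104.1 km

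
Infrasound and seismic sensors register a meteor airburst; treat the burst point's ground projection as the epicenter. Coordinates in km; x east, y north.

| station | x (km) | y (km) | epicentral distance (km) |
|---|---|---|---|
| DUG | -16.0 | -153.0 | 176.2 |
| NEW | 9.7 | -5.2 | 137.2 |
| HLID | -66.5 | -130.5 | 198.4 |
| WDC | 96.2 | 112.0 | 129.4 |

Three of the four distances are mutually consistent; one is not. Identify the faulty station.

Solve using three stations at a time. Using DUG, HLID, WDC (subtract circle equations pairwise → linear system) gives (x, y) ≈ (96.5, -17.4).
Distances from that point to each station vs reported:
  DUG: calculated 176.2 vs reported 176.2 → residual 0.0 km
  NEW: calculated 87.6 vs reported 137.2 → residual 49.6 km
  HLID: calculated 198.4 vs reported 198.4 → residual 0.0 km
  WDC: calculated 129.4 vs reported 129.4 → residual 0.0 km
DUG, HLID, WDC are mutually consistent (residuals ≈ 0); NEW is off by 49.6 km.

NEW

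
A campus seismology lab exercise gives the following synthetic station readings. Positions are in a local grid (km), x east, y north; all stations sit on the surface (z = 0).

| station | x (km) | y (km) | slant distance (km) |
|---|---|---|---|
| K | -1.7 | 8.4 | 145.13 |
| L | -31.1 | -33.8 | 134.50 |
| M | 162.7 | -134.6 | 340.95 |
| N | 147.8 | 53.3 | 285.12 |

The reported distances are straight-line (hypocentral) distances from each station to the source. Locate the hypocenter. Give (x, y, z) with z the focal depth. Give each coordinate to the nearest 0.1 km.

Each station gives a sphere (x−x_i)² + (y−y_i)² + z² = d_i² (stations at z=0).
Subtracting the K sphere from L and M: z² cancels, leaving linear equations in x and y:
-58.8 x − 84.4 y = 5008.67
328.8 x − 286.0 y = -50669.19
Solving: x ≈ -128.097, y ≈ 29.898 km (keep extra digits for the depth step; rounded: -128.1, 29.9).
Then from the K sphere: z² = 145.13² − (x + 1.7)² − (y − 8.4)² with x = -128.097, y = 29.898, so z ≈ 68.003 ≈ 68.0 km.

(-128.1, 29.9, 68.0)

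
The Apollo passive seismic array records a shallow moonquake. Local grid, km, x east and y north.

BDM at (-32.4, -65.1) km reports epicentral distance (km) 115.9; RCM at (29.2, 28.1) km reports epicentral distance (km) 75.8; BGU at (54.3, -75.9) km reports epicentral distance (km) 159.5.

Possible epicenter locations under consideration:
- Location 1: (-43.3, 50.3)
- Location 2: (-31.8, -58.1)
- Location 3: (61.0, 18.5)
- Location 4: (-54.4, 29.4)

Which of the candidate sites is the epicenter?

For each candidate, compare |candidate − station| to the reported distance:
Location 1: residuals BDM 0.0, RCM 0.0, BGU 0.0 → max 0.0 km
Location 2: residuals BDM 108.9, RCM 29.8, BGU 71.6 → max 108.9 km
Location 3: residuals BDM 9.4, RCM 42.6, BGU 64.9 → max 64.9 km
Location 4: residuals BDM 18.9, RCM 7.8, BGU 8.2 → max 18.9 km
Only Location 1 has all residuals ≈ 0.

Location 1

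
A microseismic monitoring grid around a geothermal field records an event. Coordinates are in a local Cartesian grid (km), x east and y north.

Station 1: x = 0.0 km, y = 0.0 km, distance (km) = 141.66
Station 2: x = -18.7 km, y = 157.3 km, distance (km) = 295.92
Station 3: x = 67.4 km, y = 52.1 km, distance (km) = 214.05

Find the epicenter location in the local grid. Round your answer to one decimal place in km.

Circle about each station: x² + y² = 141.66²; (x + 18.7)² + (y − 157.3)² = 295.92²; (x − 67.4)² + (y − 52.1)² = 214.05².
Subtracting the Station 1 equation from the Station 2 and Station 3 equations removes the quadratic terms:
-37.4 x + 314.6 y = -42408.11
134.8 x + 104.2 y = -18492.68
Solving the 2×2 system: x ≈ -30.2, y ≈ -138.4 km.

-30.2 km east, -138.4 km north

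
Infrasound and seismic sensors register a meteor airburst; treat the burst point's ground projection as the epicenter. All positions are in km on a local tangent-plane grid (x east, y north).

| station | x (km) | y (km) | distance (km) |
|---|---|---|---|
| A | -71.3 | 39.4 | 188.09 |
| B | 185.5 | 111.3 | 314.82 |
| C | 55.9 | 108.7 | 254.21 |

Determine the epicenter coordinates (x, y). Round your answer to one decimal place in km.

x ≈ -7.4 km, y ≈ -137.5 km

Circle about each station: (x + 71.3)² + (y − 39.4)² = 188.09²; (x − 185.5)² + (y − 111.3)² = 314.82²; (x − 55.9)² + (y − 108.7)² = 254.21².
Subtracting pairs of circle equations eliminates x²+y² and gives linear equations (the radical axes):
513.6 x + 143.8 y = -23571.89
254.4 x + 138.6 y = -20940.43
Solving the 2×2 system: x ≈ -7.4, y ≈ -137.5 km.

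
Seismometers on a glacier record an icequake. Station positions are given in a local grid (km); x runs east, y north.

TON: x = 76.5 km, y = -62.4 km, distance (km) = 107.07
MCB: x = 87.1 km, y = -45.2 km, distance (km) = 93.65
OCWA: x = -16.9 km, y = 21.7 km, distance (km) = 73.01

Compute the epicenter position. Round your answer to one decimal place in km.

Circle about each station: (x − 76.5)² + (y + 62.4)² = 107.07²; (x − 87.1)² + (y + 45.2)² = 93.65²; (x + 16.9)² + (y − 21.7)² = 73.01².
Subtracting pairs of circle equations eliminates x²+y² and gives linear equations (the radical axes):
21.2 x + 34.4 y = 2577.10
-186.8 x + 168.2 y = -2855.99
Solving the 2×2 system: x ≈ 53.2, y ≈ 42.1 km.
Check against TON (with the unrounded x, y): √((x − 76.5)²+(y + 62.4)²) = 107.08 ≈ 107.07 km. ✓

53.2 km east, 42.1 km north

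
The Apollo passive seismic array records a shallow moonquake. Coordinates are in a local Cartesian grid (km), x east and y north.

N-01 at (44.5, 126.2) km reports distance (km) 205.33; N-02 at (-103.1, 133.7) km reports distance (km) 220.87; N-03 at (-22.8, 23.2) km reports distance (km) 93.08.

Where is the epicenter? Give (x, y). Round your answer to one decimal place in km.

Circle about each station: (x − 44.5)² + (y − 126.2)² = 205.33²; (x + 103.1)² + (y − 133.7)² = 220.87²; (x + 22.8)² + (y − 23.2)² = 93.08².
Subtracting the N-01 equation from the N-02 and N-03 equations removes the quadratic terms:
-295.2 x + 15.0 y = 3975.46
-134.6 x − 206.0 y = 16647.91
Solving the 2×2 system: x ≈ -17.0, y ≈ -69.7 km.

-17.0 km east, -69.7 km north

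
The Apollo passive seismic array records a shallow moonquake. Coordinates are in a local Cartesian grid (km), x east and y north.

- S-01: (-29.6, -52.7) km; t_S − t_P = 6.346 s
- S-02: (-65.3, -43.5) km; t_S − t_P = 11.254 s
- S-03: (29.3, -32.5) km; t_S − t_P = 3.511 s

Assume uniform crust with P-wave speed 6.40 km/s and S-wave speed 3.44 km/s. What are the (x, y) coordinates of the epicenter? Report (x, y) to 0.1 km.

17.5 km east, -55.8 km north

Distance from S−P lag: d = Δt · v_P v_S / (v_P − v_S) = Δt · (6.40·3.44)/(6.40−3.44) ≈ 7.4378·Δt.
So d_S-01 = 47.20, d_S-02 = 83.71, d_S-03 = 26.11 km.
Circle about each station: (x + 29.6)² + (y + 52.7)² = 47.20²; (x + 65.3)² + (y + 43.5)² = 83.71²; (x − 29.3)² + (y + 32.5)² = 26.11².
Subtracting the S-01 equation from the S-02 and S-03 equations removes the quadratic terms:
-71.4 x + 18.4 y = -2276.63
117.8 x + 40.4 y = -192.60
Solving the 2×2 system: x ≈ 17.5, y ≈ -55.8 km.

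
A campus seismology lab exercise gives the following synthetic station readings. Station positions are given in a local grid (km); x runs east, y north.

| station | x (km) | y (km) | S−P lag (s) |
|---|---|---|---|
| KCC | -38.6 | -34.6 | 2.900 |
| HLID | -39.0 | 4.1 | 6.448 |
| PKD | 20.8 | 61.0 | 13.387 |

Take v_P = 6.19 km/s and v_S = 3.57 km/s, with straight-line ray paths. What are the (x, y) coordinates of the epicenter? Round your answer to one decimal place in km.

-16.7 km east, -45.5 km north

Distance from S−P lag: d = Δt · v_P v_S / (v_P − v_S) = Δt · (6.19·3.57)/(6.19−3.57) ≈ 8.4345·Δt.
So d_KCC = 24.46, d_HLID = 54.39, d_PKD = 112.91 km.
Circle about each station: (x + 38.6)² + (y + 34.6)² = 24.46²; (x + 39.0)² + (y − 4.1)² = 54.39²; (x − 20.8)² + (y − 61.0)² = 112.91².
Subtracting the KCC equation from the HLID and PKD equations removes the quadratic terms:
-0.8 x + 77.4 y = -3509.29
118.8 x + 191.2 y = -10683.86
Solving the 2×2 system: x ≈ -16.7, y ≈ -45.5 km.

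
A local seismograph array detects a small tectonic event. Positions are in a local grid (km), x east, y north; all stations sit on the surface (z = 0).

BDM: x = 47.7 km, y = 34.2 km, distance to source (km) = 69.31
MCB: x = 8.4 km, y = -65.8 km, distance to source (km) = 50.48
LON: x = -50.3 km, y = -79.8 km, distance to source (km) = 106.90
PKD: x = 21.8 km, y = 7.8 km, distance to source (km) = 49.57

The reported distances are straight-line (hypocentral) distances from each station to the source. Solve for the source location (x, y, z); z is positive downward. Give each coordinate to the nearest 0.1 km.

Each station gives a sphere (x−x_i)² + (y−y_i)² + z² = d_i² (stations at z=0).
Subtracting the BDM sphere from MCB and LON: z² cancels, leaving linear equations in x and y:
-78.6 x − 200.0 y = 3210.92
-196.0 x − 228.0 y = -1170.53
Solving: x ≈ 45.406, y ≈ -33.899 km (keep extra digits for the depth step; rounded: 45.4, -33.9).
Then from the BDM sphere: z² = 69.31² − (x − 47.7)² − (y − 34.2)² with x = 45.406, y = -33.899, so z ≈ 12.694 ≈ 12.7 km.

x ≈ 45.4 km, y ≈ -33.9 km, depth ≈ 12.7 km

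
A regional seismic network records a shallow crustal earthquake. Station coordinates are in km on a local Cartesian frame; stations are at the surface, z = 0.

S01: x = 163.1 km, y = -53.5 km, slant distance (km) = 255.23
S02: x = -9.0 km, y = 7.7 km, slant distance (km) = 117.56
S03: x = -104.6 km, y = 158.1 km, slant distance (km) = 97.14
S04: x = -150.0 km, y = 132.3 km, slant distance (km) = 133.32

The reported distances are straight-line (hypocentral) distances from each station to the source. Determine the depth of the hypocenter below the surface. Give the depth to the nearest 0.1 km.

Each station gives a sphere (x−x_i)² + (y−y_i)² + z² = d_i² (stations at z=0).
Subtracting the S01 sphere from S02 and S03: z² cancels, leaving linear equations in x and y:
-344.2 x + 122.4 y = 21998.43
-535.4 x + 423.2 y = 62179.08
Solving: x ≈ -21.203, y ≈ 120.102 km (keep extra digits for the depth step; rounded: -21.2, 120.1).
Then from the S01 sphere: z² = 255.23² − (x − 163.1)² − (y + 53.5)² with x = -21.203, y = 120.102, so z ≈ 32.204 ≈ 32.2 km.

z ≈ 32.2 km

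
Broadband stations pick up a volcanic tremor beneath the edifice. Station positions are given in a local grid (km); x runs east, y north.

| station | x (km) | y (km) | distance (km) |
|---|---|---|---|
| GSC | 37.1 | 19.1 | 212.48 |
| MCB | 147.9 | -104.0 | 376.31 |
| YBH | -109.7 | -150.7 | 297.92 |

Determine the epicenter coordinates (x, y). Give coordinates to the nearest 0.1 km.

-133.1 km east, 146.3 km north

Circle about each station: (x − 37.1)² + (y − 19.1)² = 212.48²; (x − 147.9)² + (y + 104.0)² = 376.31²; (x + 109.7)² + (y + 150.7)² = 297.92².
Subtracting pairs of circle equations eliminates x²+y² and gives linear equations (the radical axes):
221.6 x − 246.2 y = -65512.28
-293.6 x − 339.6 y = -10605.22
Solving the 2×2 system: x ≈ -133.1, y ≈ 146.3 km.
Check against GSC (with the unrounded x, y): √((x − 37.1)²+(y − 19.1)²) = 212.48 ≈ 212.48 km. ✓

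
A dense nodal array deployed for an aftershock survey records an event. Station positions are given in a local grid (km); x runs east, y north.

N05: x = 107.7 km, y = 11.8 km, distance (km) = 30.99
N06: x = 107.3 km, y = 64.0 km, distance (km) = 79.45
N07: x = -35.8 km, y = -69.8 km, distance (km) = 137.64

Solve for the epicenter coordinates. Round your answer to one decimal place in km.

89.8 km east, -13.5 km north

Circle about each station: (x − 107.7)² + (y − 11.8)² = 30.99²; (x − 107.3)² + (y − 64.0)² = 79.45²; (x + 35.8)² + (y + 69.8)² = 137.64².
Subtracting the N05 equation from the N06 and N07 equations removes the quadratic terms:
-0.8 x + 104.4 y = -1481.16
-287.0 x − 163.2 y = -23569.24
Solving the 2×2 system: x ≈ 89.8, y ≈ -13.5 km.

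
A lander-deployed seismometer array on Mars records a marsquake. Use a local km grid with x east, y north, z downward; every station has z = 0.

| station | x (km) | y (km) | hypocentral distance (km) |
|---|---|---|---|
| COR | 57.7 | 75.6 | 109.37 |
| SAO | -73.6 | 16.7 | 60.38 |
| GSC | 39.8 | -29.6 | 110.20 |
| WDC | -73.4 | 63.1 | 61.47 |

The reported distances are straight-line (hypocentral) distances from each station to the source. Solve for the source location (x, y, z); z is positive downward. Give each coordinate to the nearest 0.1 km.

(-36.1, 38.3, 42.1)

Each station gives a sphere (x−x_i)² + (y−y_i)² + z² = d_i² (stations at z=0).
Subtracting the COR sphere from SAO and GSC: z² cancels, leaving linear equations in x and y:
-262.6 x − 117.8 y = 4967.25
-35.8 x − 210.4 y = -6766.69
Solving: x ≈ -36.098, y ≈ 38.303 km (keep extra digits for the depth step; rounded: -36.1, 38.3).
Then from the COR sphere: z² = 109.37² − (x − 57.7)² − (y − 75.6)² with x = -36.098, y = 38.303, so z ≈ 42.103 ≈ 42.1 km.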